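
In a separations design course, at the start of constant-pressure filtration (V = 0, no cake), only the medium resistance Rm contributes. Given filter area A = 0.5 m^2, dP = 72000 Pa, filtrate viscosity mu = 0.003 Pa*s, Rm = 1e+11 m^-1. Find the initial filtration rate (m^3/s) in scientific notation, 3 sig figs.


rate = A * dP / (mu * Rm)
rate = 0.5 * 72000 / (0.003 * 1e+11)
rate = 36000.0 / 3.000e+08
rate = 1.20e-04 m^3/s


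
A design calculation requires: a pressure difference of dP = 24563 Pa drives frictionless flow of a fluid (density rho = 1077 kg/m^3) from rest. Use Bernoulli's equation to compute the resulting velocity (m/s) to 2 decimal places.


v = sqrt(2*dP/rho)
v = sqrt(2*24563/1077)
v = sqrt(45.613742)
v = 6.75 m/s


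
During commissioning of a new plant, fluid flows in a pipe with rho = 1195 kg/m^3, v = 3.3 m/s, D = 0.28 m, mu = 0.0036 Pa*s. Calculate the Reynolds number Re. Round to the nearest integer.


Re = rho * v * D / mu
Re = 1195 * 3.3 * 0.28 / 0.0036
Re = 1104.18 / 0.0036
Re = 306717


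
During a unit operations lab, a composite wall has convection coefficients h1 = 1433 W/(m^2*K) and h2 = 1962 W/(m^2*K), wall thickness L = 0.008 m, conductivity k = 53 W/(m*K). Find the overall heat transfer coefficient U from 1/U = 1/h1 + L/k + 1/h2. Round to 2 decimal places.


1/U = 1/h1 + L/k + 1/h2
1/U = 1/1433 + 0.008/53 + 1/1962
1/U = 0.0006978367 + 0.0001509434 + 0.000509684
1/U = 0.0013584641
U = 736.13 W/(m^2*K)


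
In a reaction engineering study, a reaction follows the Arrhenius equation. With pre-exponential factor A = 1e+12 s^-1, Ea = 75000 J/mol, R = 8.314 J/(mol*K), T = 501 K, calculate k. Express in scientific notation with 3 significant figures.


k = A * exp(-Ea/(R*T))
k = 1e+12 * exp(-75000 / (8.314 * 501))
k = 1e+12 * exp(-18.005845)
k = 1.51e+04


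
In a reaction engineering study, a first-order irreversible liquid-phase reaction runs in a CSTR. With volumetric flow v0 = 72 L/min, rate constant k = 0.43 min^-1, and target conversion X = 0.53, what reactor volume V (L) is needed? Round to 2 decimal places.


V = v0 * X / (k * (1 - X))
V = 72 * 0.53 / (0.43 * (1 - 0.53))
V = 38.16 / (0.43 * 0.47)
V = 38.16 / 0.2021
V = 188.82 L


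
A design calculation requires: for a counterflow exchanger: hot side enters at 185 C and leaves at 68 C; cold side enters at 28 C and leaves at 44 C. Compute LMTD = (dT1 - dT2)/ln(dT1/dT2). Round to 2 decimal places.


dT1 = Th_in - Tc_out = 185 - 44 = 141
dT2 = Th_out - Tc_in = 68 - 28 = 40
LMTD = (dT1 - dT2) / ln(dT1/dT2)
LMTD = (141 - 40) / ln(141/40)
LMTD = 80.17 K


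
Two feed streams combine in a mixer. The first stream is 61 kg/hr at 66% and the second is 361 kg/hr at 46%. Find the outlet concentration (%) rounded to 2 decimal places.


Mass balance on solute: F1*x1 + F2*x2 = F3*x3
F3 = F1 + F2 = 61 + 361 = 422 kg/hr
x3 = (F1*x1 + F2*x2)/F3
x3 = (61*0.66 + 361*0.46) / 422
x3 = 48.89%


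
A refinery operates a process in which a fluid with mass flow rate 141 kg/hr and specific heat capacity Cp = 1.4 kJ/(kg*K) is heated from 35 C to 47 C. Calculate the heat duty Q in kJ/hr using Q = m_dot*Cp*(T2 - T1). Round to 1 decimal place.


Q = m_dot * Cp * (T2 - T1)
Q = 141 * 1.4 * (47 - 35)
Q = 141 * 1.4 * 12
Q = 2368.8 kJ/hr


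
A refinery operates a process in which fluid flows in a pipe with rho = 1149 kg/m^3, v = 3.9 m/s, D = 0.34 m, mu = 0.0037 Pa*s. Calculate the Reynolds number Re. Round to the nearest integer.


Re = rho * v * D / mu
Re = 1149 * 3.9 * 0.34 / 0.0037
Re = 1523.574 / 0.0037
Re = 411777


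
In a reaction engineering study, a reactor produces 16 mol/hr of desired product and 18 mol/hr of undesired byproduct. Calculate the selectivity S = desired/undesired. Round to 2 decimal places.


S = desired product rate / undesired product rate
S = 16 / 18
S = 0.89


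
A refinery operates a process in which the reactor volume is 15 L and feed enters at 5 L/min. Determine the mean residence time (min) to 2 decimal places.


tau = V / v0
tau = 15 / 5
tau = 3.00 min


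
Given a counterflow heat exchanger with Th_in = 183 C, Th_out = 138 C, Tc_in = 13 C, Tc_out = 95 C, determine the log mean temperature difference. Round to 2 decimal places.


dT1 = Th_in - Tc_out = 183 - 95 = 88
dT2 = Th_out - Tc_in = 138 - 13 = 125
LMTD = (dT1 - dT2) / ln(dT1/dT2)
LMTD = (88 - 125) / ln(88/125)
LMTD = 105.42 K


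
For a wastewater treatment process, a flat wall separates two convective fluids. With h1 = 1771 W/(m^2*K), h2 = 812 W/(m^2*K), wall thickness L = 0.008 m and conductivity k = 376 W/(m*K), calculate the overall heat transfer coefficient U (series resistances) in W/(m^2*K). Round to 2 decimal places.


1/U = 1/h1 + L/k + 1/h2
1/U = 1/1771 + 0.008/376 + 1/812
1/U = 0.0005646527 + 2.12766e-05 + 0.0012315271
1/U = 0.0018174564
U = 550.22 W/(m^2*K)


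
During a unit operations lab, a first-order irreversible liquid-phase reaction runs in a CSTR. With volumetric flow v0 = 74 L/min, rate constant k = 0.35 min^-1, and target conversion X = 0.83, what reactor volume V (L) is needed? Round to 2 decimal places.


V = v0 * X / (k * (1 - X))
V = 74 * 0.83 / (0.35 * (1 - 0.83))
V = 61.42 / (0.35 * 0.17)
V = 61.42 / 0.0595
V = 1032.27 L


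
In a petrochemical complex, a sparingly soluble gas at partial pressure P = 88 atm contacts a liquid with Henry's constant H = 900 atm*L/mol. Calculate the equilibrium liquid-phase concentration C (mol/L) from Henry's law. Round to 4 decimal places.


C = P / H
C = 88 / 900
C = 0.0978 mol/L


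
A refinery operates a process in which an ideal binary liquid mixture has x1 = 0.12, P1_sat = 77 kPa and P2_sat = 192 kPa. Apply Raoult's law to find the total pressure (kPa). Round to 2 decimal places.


P = x1*P1_sat + x2*P2_sat
x2 = 1 - x1 = 1 - 0.12 = 0.88
P = 0.12*77 + 0.88*192
P = 9.24 + 168.96
P = 178.20 kPa


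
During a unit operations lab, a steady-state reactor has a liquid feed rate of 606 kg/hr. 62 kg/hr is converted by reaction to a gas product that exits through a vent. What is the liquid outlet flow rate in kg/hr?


Steady-state mass balance on the main outlet: F_out = F_in - F_removed
F_out = 606 - 62
F_out = 544 kg/hr


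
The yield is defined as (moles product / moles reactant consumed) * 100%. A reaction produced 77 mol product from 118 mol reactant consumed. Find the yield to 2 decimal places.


Yield = (moles product / moles consumed) * 100%
Yield = (77 / 118) * 100
Yield = 0.6525 * 100
Yield = 65.25%


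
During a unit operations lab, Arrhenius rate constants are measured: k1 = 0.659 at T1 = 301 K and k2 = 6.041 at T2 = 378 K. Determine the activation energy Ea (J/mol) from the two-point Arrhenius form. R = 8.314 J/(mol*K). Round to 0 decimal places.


Ea = R * ln(k2/k1) / (1/T1 - 1/T2)
ln(k2/k1) = ln(6.041/0.659) = 2.2156013
1/T1 - 1/T2 = 1/301 - 1/378 = 0.000676756491
Ea = 8.314 * 2.2156013 / 0.000676756491
Ea = 27219 J/mol


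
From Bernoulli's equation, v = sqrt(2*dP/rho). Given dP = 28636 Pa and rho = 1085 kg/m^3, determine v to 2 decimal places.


v = sqrt(2*dP/rho)
v = sqrt(2*28636/1085)
v = sqrt(52.785253)
v = 7.27 m/s


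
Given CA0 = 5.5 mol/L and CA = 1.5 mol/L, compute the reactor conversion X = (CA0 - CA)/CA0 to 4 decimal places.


X = (CA0 - CA) / CA0
X = (5.5 - 1.5) / 5.5
X = 4.0 / 5.5
X = 0.7273


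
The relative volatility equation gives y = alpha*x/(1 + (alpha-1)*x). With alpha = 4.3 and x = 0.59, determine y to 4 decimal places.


y = alpha*x / (1 + (alpha-1)*x)
y = 4.3*0.59 / (1 + (4.3-1)*0.59)
y = 2.537 / (1 + 1.947)
y = 2.537 / 2.947
y = 0.8609


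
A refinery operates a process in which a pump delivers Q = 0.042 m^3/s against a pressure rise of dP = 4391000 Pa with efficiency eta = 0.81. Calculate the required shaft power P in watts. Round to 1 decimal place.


P = Q * dP / eta
P = 0.042 * 4391000 / 0.81
P = 184422.0 / 0.81
P = 227681.5 W


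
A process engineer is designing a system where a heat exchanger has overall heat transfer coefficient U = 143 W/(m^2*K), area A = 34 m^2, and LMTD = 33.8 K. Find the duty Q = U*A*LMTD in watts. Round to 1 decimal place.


Q = U * A * LMTD
Q = 143 * 34 * 33.8
Q = 164335.6 W


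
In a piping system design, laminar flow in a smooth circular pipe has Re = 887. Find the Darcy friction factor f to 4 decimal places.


f = 64 / Re
f = 64 / 887
f = 0.0722


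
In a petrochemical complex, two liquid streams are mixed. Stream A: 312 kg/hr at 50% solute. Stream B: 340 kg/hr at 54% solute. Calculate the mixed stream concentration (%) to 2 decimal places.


Mass balance on solute: F1*x1 + F2*x2 = F3*x3
F3 = F1 + F2 = 312 + 340 = 652 kg/hr
x3 = (F1*x1 + F2*x2)/F3
x3 = (312*0.5 + 340*0.54) / 652
x3 = 52.09%


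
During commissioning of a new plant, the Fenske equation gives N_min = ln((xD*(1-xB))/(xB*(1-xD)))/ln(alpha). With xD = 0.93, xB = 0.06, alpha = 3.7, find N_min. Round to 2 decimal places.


N_min = ln((xD*(1-xB))/(xB*(1-xD))) / ln(alpha)
Numerator inside ln: 0.8742 / 0.0042 = 208.142857
ln(208.142857) = 5.338225
ln(alpha) = ln(3.7) = 1.308333
N_min = 5.338225 / 1.308333 = 4.08


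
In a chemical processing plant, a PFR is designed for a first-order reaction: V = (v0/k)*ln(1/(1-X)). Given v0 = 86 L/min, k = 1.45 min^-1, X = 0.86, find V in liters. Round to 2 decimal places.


V = (v0/k) * ln(1/(1-X))
V = (86/1.45) * ln(1/(1-0.86))
V = 59.310345 * ln(7.142857)
V = 59.310345 * 1.966113
V = 116.61 L


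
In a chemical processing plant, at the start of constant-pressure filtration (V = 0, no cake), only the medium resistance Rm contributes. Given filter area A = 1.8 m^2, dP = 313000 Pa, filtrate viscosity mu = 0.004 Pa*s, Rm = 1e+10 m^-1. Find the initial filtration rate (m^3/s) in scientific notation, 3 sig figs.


rate = A * dP / (mu * Rm)
rate = 1.8 * 313000 / (0.004 * 1e+10)
rate = 563400.0 / 4.000e+07
rate = 1.41e-02 m^3/s


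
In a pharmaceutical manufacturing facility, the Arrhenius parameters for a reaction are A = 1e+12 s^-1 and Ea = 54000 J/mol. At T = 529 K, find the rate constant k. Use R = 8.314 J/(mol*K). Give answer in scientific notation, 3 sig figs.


k = A * exp(-Ea/(R*T))
k = 1e+12 * exp(-54000 / (8.314 * 529))
k = 1e+12 * exp(-12.278012)
k = 4.65e+06


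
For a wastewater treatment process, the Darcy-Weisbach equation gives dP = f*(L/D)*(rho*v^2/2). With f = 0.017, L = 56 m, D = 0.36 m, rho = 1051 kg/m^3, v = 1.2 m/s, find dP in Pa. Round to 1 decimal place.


dP = f * (L/D) * (rho*v^2/2)
dP = 0.017 * (56/0.36) * (1051*1.2^2/2)
L/D = 155.55555556
rho*v^2/2 = 1051*1.44/2 = 756.72
dP = 0.017 * 155.55555556 * 756.72
dP = 2001.1 Pa


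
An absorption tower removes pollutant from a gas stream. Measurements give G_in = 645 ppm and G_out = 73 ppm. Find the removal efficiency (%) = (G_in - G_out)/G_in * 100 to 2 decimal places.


Efficiency = (G_in - G_out) / G_in * 100%
Efficiency = (645 - 73) / 645 * 100
Efficiency = 572 / 645 * 100
Efficiency = 88.68%


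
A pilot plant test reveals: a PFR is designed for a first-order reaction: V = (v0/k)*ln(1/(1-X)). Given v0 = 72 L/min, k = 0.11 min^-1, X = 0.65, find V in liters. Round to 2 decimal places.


V = (v0/k) * ln(1/(1-X))
V = (72/0.11) * ln(1/(1-0.65))
V = 654.545455 * ln(2.857143)
V = 654.545455 * 1.049822
V = 687.16 L


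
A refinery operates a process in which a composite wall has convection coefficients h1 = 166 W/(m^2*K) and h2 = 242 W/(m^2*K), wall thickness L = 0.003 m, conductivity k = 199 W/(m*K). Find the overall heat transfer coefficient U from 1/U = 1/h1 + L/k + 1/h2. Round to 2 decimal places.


1/U = 1/h1 + L/k + 1/h2
1/U = 1/166 + 0.003/199 + 1/242
1/U = 0.0060240964 + 1.50754e-05 + 0.0041322314
1/U = 0.0101714032
U = 98.31 W/(m^2*K)


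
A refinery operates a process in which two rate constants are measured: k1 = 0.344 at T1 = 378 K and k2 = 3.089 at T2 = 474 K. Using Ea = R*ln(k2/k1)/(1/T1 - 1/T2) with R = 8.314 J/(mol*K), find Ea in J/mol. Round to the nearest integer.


Ea = R * ln(k2/k1) / (1/T1 - 1/T2)
ln(k2/k1) = ln(3.089/0.344) = 2.194961
1/T1 - 1/T2 = 1/378 - 1/474 = 0.000535798004
Ea = 8.314 * 2.194961 / 0.000535798004
Ea = 34059 J/mol


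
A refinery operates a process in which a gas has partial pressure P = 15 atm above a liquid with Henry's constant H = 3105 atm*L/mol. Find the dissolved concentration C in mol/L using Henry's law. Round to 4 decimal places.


C = P / H
C = 15 / 3105
C = 0.0048 mol/L


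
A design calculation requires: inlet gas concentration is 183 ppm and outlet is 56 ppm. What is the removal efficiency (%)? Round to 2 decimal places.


Efficiency = (G_in - G_out) / G_in * 100%
Efficiency = (183 - 56) / 183 * 100
Efficiency = 127 / 183 * 100
Efficiency = 69.40%


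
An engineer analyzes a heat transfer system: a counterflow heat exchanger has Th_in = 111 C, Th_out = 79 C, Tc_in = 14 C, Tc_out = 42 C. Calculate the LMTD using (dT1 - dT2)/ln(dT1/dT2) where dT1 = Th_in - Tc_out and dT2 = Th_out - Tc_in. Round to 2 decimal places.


dT1 = Th_in - Tc_out = 111 - 42 = 69
dT2 = Th_out - Tc_in = 79 - 14 = 65
LMTD = (dT1 - dT2) / ln(dT1/dT2)
LMTD = (69 - 65) / ln(69/65)
LMTD = 66.98 K


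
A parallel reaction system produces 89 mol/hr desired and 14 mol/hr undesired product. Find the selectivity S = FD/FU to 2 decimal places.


S = desired product rate / undesired product rate
S = 89 / 14
S = 6.36


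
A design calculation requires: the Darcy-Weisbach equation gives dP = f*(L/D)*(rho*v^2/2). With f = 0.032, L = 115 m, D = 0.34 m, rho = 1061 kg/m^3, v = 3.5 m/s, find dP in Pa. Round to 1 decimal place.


dP = f * (L/D) * (rho*v^2/2)
dP = 0.032 * (115/0.34) * (1061*3.5^2/2)
L/D = 338.23529412
rho*v^2/2 = 1061*12.25/2 = 6498.625
dP = 0.032 * 338.23529412 * 6498.625
dP = 70338.1 Pa


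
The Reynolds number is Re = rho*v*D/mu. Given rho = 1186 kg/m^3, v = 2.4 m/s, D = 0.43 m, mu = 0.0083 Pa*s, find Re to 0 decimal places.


Re = rho * v * D / mu
Re = 1186 * 2.4 * 0.43 / 0.0083
Re = 1223.952 / 0.0083
Re = 147464


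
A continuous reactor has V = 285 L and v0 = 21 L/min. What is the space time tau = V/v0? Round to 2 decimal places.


tau = V / v0
tau = 285 / 21
tau = 13.57 min


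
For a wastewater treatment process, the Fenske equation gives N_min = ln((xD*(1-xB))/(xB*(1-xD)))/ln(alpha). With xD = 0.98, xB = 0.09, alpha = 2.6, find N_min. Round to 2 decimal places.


N_min = ln((xD*(1-xB))/(xB*(1-xD))) / ln(alpha)
Numerator inside ln: 0.8918 / 0.0018 = 495.444444
ln(495.444444) = 6.205455
ln(alpha) = ln(2.6) = 0.955511
N_min = 6.205455 / 0.955511 = 6.49


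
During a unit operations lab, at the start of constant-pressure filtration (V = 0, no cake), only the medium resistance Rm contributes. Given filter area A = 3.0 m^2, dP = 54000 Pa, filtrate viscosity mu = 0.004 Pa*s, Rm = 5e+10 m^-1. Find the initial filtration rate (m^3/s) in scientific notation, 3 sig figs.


rate = A * dP / (mu * Rm)
rate = 3.0 * 54000 / (0.004 * 5e+10)
rate = 162000.0 / 2.000e+08
rate = 8.10e-04 m^3/s


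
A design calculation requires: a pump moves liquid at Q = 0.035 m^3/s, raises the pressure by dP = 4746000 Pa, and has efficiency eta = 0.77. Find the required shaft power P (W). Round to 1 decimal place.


P = Q * dP / eta
P = 0.035 * 4746000 / 0.77
P = 166110.0 / 0.77
P = 215727.3 W


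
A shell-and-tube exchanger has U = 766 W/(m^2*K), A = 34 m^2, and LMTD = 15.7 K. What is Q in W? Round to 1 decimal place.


Q = U * A * LMTD
Q = 766 * 34 * 15.7
Q = 408890.8 W


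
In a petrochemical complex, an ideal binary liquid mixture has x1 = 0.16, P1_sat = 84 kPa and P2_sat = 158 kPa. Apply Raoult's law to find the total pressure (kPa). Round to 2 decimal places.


P = x1*P1_sat + x2*P2_sat
x2 = 1 - x1 = 1 - 0.16 = 0.84
P = 0.16*84 + 0.84*158
P = 13.44 + 132.72
P = 146.16 kPa


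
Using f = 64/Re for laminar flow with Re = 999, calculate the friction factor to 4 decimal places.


f = 64 / Re
f = 64 / 999
f = 0.0641


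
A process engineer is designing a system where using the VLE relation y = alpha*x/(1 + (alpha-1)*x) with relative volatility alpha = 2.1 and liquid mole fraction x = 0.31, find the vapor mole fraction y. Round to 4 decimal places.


y = alpha*x / (1 + (alpha-1)*x)
y = 2.1*0.31 / (1 + (2.1-1)*0.31)
y = 0.651 / (1 + 0.341)
y = 0.651 / 1.341
y = 0.4855


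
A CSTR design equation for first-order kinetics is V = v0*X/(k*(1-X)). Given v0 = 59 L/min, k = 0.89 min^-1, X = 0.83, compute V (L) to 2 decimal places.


V = v0 * X / (k * (1 - X))
V = 59 * 0.83 / (0.89 * (1 - 0.83))
V = 48.97 / (0.89 * 0.17)
V = 48.97 / 0.1513
V = 323.66 L


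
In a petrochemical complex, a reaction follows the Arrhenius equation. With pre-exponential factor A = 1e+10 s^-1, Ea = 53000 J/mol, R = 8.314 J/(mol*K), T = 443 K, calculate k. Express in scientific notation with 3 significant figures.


k = A * exp(-Ea/(R*T))
k = 1e+10 * exp(-53000 / (8.314 * 443))
k = 1e+10 * exp(-14.390044)
k = 5.63e+03


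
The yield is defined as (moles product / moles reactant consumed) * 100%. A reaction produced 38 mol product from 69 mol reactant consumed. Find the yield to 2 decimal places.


Yield = (moles product / moles consumed) * 100%
Yield = (38 / 69) * 100
Yield = 0.5507 * 100
Yield = 55.07%


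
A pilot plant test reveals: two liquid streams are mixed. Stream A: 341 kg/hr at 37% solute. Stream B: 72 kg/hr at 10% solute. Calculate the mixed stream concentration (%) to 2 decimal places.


Mass balance on solute: F1*x1 + F2*x2 = F3*x3
F3 = F1 + F2 = 341 + 72 = 413 kg/hr
x3 = (F1*x1 + F2*x2)/F3
x3 = (341*0.37 + 72*0.1) / 413
x3 = 32.29%


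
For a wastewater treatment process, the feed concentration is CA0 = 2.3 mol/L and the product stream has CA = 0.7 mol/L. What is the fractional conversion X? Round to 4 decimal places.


X = (CA0 - CA) / CA0
X = (2.3 - 0.7) / 2.3
X = 1.6 / 2.3
X = 0.6957


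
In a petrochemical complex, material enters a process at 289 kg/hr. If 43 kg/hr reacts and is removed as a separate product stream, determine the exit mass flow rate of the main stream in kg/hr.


Steady-state mass balance on the main outlet: F_out = F_in - F_removed
F_out = 289 - 43
F_out = 246 kg/hr


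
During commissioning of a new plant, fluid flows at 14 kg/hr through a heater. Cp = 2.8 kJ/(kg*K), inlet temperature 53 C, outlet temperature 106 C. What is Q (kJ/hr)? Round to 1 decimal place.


Q = m_dot * Cp * (T2 - T1)
Q = 14 * 2.8 * (106 - 53)
Q = 14 * 2.8 * 53
Q = 2077.6 kJ/hr


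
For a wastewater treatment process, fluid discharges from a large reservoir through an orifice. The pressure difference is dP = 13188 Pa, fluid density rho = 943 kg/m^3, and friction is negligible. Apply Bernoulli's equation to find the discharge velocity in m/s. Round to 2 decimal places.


v = sqrt(2*dP/rho)
v = sqrt(2*13188/943)
v = sqrt(27.970308)
v = 5.29 m/s


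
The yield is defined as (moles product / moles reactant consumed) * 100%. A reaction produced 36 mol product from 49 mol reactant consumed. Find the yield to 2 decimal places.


Yield = (moles product / moles consumed) * 100%
Yield = (36 / 49) * 100
Yield = 0.7347 * 100
Yield = 73.47%


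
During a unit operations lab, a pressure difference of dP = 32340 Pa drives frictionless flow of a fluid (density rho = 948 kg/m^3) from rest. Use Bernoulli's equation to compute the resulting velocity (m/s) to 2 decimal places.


v = sqrt(2*dP/rho)
v = sqrt(2*32340/948)
v = sqrt(68.227848)
v = 8.26 m/s


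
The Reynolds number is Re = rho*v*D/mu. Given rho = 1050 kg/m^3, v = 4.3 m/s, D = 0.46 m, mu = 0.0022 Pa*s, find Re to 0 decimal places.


Re = rho * v * D / mu
Re = 1050 * 4.3 * 0.46 / 0.0022
Re = 2076.9 / 0.0022
Re = 944045


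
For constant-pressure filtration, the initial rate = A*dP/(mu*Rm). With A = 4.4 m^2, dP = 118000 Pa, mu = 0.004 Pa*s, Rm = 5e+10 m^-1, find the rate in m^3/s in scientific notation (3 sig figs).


rate = A * dP / (mu * Rm)
rate = 4.4 * 118000 / (0.004 * 5e+10)
rate = 519200.0 / 2.000e+08
rate = 2.60e-03 m^3/s


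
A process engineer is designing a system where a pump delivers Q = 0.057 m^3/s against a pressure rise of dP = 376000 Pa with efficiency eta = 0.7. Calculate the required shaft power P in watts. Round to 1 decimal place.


P = Q * dP / eta
P = 0.057 * 376000 / 0.7
P = 21432.0 / 0.7
P = 30617.1 W


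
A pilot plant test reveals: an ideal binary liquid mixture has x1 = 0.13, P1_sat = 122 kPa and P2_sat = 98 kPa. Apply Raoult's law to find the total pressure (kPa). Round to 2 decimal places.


P = x1*P1_sat + x2*P2_sat
x2 = 1 - x1 = 1 - 0.13 = 0.87
P = 0.13*122 + 0.87*98
P = 15.86 + 85.26
P = 101.12 kPa


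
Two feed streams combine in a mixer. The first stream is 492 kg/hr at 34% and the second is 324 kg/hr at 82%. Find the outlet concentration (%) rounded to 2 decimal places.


Mass balance on solute: F1*x1 + F2*x2 = F3*x3
F3 = F1 + F2 = 492 + 324 = 816 kg/hr
x3 = (F1*x1 + F2*x2)/F3
x3 = (492*0.34 + 324*0.82) / 816
x3 = 53.06%


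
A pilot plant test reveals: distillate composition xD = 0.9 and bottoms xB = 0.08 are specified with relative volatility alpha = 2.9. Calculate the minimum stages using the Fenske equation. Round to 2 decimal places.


N_min = ln((xD*(1-xB))/(xB*(1-xD))) / ln(alpha)
Numerator inside ln: 0.828 / 0.008 = 103.5
ln(103.5) = 4.639572
ln(alpha) = ln(2.9) = 1.064711
N_min = 4.639572 / 1.064711 = 4.36


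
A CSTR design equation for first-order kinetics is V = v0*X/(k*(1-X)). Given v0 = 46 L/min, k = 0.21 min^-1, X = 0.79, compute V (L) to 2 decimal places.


V = v0 * X / (k * (1 - X))
V = 46 * 0.79 / (0.21 * (1 - 0.79))
V = 36.34 / (0.21 * 0.21)
V = 36.34 / 0.0441
V = 824.04 L


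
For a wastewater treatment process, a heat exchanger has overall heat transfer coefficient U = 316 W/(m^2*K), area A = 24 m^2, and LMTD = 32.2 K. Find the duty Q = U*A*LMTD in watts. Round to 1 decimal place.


Q = U * A * LMTD
Q = 316 * 24 * 32.2
Q = 244204.8 W


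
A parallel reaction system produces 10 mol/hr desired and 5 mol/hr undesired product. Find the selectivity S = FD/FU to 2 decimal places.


S = desired product rate / undesired product rate
S = 10 / 5
S = 2.00


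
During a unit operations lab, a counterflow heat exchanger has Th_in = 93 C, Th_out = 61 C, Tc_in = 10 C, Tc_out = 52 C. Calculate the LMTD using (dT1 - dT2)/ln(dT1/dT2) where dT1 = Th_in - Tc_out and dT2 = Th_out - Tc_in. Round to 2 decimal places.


dT1 = Th_in - Tc_out = 93 - 52 = 41
dT2 = Th_out - Tc_in = 61 - 10 = 51
LMTD = (dT1 - dT2) / ln(dT1/dT2)
LMTD = (41 - 51) / ln(41/51)
LMTD = 45.82 K


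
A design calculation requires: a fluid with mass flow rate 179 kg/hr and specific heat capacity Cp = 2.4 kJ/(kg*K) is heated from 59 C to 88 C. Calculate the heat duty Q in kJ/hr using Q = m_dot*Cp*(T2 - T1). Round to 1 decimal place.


Q = m_dot * Cp * (T2 - T1)
Q = 179 * 2.4 * (88 - 59)
Q = 179 * 2.4 * 29
Q = 12458.4 kJ/hr


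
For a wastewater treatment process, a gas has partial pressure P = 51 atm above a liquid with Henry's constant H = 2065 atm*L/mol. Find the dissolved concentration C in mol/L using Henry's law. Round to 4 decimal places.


C = P / H
C = 51 / 2065
C = 0.0247 mol/L


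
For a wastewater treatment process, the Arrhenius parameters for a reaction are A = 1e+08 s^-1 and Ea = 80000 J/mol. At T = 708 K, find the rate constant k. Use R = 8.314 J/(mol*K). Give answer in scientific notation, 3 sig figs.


k = A * exp(-Ea/(R*T))
k = 1e+08 * exp(-80000 / (8.314 * 708))
k = 1e+08 * exp(-13.590853)
k = 1.25e+02


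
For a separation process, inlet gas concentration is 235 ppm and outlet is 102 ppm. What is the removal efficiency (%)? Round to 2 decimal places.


Efficiency = (G_in - G_out) / G_in * 100%
Efficiency = (235 - 102) / 235 * 100
Efficiency = 133 / 235 * 100
Efficiency = 56.60%


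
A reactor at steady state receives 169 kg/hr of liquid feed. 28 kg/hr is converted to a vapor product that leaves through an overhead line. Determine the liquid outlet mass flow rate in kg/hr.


Steady-state mass balance on the main outlet: F_out = F_in - F_removed
F_out = 169 - 28
F_out = 141 kg/hr


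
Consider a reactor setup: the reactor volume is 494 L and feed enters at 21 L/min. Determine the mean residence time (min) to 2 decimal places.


tau = V / v0
tau = 494 / 21
tau = 23.52 min


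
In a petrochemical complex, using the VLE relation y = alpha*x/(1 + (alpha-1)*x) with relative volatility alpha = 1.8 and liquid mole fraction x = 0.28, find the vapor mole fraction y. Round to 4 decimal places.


y = alpha*x / (1 + (alpha-1)*x)
y = 1.8*0.28 / (1 + (1.8-1)*0.28)
y = 0.504 / (1 + 0.224)
y = 0.504 / 1.224
y = 0.4118


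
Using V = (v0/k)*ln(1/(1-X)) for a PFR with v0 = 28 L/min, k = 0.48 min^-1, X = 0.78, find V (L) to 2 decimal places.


V = (v0/k) * ln(1/(1-X))
V = (28/0.48) * ln(1/(1-0.78))
V = 58.333333 * ln(4.545455)
V = 58.333333 * 1.514128
V = 88.32 L


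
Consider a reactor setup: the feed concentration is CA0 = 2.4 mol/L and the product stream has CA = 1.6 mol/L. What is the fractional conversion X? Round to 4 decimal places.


X = (CA0 - CA) / CA0
X = (2.4 - 1.6) / 2.4
X = 0.8 / 2.4
X = 0.3333


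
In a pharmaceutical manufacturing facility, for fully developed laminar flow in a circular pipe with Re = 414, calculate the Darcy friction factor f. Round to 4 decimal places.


f = 64 / Re
f = 64 / 414
f = 0.1546


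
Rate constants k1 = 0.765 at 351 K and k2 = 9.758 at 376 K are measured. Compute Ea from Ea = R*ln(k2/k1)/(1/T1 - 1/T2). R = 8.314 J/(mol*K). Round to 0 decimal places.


Ea = R * ln(k2/k1) / (1/T1 - 1/T2)
ln(k2/k1) = ln(9.758/0.765) = 2.5459669
1/T1 - 1/T2 = 1/351 - 1/376 = 0.000189428381
Ea = 8.314 * 2.5459669 / 0.000189428381
Ea = 111742 J/mol


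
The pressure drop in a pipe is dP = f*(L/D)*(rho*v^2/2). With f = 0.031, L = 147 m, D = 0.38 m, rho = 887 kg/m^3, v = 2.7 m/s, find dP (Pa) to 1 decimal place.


dP = f * (L/D) * (rho*v^2/2)
dP = 0.031 * (147/0.38) * (887*2.7^2/2)
L/D = 386.84210526
rho*v^2/2 = 887*7.29/2 = 3233.115
dP = 0.031 * 386.84210526 * 3233.115
dP = 38771.9 Pa


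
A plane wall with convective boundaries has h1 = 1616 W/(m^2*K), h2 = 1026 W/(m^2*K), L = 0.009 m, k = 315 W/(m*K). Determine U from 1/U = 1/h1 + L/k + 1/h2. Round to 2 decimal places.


1/U = 1/h1 + L/k + 1/h2
1/U = 1/1616 + 0.009/315 + 1/1026
1/U = 0.0006188119 + 2.85714e-05 + 0.0009746589
1/U = 0.0016220422
U = 616.51 W/(m^2*K)


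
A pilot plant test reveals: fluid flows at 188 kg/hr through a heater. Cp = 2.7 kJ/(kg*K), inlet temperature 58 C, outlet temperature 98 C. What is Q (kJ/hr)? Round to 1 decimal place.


Q = m_dot * Cp * (T2 - T1)
Q = 188 * 2.7 * (98 - 58)
Q = 188 * 2.7 * 40
Q = 20304.0 kJ/hr


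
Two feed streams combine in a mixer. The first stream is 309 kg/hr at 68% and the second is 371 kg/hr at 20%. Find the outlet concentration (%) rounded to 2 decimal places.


Mass balance on solute: F1*x1 + F2*x2 = F3*x3
F3 = F1 + F2 = 309 + 371 = 680 kg/hr
x3 = (F1*x1 + F2*x2)/F3
x3 = (309*0.68 + 371*0.2) / 680
x3 = 41.81%


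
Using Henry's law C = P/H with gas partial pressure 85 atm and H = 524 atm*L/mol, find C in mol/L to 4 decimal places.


C = P / H
C = 85 / 524
C = 0.1622 mol/L


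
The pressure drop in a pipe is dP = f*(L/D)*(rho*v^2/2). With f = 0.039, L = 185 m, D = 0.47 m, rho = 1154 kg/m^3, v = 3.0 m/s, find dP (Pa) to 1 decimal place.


dP = f * (L/D) * (rho*v^2/2)
dP = 0.039 * (185/0.47) * (1154*3.0^2/2)
L/D = 393.61702128
rho*v^2/2 = 1154*9.0/2 = 5193.0
dP = 0.039 * 393.61702128 * 5193.0
dP = 79718.1 Pa


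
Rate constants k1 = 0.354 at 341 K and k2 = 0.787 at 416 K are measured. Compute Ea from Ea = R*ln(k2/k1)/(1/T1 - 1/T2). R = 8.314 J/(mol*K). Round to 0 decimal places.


Ea = R * ln(k2/k1) / (1/T1 - 1/T2)
ln(k2/k1) = ln(0.787/0.354) = 0.7989313
1/T1 - 1/T2 = 1/341 - 1/416 = 0.000528705166
Ea = 8.314 * 0.7989313 / 0.000528705166
Ea = 12563 J/mol


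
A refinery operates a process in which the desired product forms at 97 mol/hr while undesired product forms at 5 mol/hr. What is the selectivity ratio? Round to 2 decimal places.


S = desired product rate / undesired product rate
S = 97 / 5
S = 19.40


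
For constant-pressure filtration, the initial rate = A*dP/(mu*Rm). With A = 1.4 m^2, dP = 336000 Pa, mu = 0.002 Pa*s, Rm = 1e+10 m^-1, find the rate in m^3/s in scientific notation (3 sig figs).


rate = A * dP / (mu * Rm)
rate = 1.4 * 336000 / (0.002 * 1e+10)
rate = 470400.0 / 2.000e+07
rate = 2.35e-02 m^3/s


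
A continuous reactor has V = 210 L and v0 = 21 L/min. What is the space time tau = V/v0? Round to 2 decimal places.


tau = V / v0
tau = 210 / 21
tau = 10.00 min


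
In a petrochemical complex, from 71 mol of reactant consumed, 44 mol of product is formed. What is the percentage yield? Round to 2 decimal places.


Yield = (moles product / moles consumed) * 100%
Yield = (44 / 71) * 100
Yield = 0.6197 * 100
Yield = 61.97%


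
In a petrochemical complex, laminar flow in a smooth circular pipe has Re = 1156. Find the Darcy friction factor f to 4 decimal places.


f = 64 / Re
f = 64 / 1156
f = 0.0554


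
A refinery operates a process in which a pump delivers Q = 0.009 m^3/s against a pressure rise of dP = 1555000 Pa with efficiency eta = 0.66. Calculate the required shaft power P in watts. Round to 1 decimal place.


P = Q * dP / eta
P = 0.009 * 1555000 / 0.66
P = 13995.0 / 0.66
P = 21204.5 W


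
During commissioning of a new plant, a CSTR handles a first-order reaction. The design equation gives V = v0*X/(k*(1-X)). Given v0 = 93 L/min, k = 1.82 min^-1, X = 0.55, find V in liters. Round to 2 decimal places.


V = v0 * X / (k * (1 - X))
V = 93 * 0.55 / (1.82 * (1 - 0.55))
V = 51.15 / (1.82 * 0.45)
V = 51.15 / 0.819
V = 62.45 L


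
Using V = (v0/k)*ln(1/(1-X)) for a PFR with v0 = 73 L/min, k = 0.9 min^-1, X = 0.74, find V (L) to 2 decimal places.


V = (v0/k) * ln(1/(1-X))
V = (73/0.9) * ln(1/(1-0.74))
V = 81.111111 * ln(3.846154)
V = 81.111111 * 1.347074
V = 109.26 L


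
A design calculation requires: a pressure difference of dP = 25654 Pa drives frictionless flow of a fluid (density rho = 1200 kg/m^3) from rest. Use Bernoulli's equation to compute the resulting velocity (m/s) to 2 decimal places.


v = sqrt(2*dP/rho)
v = sqrt(2*25654/1200)
v = sqrt(42.756667)
v = 6.54 m/s


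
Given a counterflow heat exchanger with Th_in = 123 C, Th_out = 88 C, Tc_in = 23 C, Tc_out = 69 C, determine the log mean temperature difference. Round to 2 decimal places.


dT1 = Th_in - Tc_out = 123 - 69 = 54
dT2 = Th_out - Tc_in = 88 - 23 = 65
LMTD = (dT1 - dT2) / ln(dT1/dT2)
LMTD = (54 - 65) / ln(54/65)
LMTD = 59.33 K


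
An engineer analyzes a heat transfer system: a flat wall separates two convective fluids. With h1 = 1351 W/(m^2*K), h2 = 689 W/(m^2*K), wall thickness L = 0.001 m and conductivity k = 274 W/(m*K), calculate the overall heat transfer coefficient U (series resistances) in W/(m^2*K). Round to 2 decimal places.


1/U = 1/h1 + L/k + 1/h2
1/U = 1/1351 + 0.001/274 + 1/689
1/U = 0.0007401925 + 3.6496e-06 + 0.0014513788
1/U = 0.0021952209
U = 455.54 W/(m^2*K)


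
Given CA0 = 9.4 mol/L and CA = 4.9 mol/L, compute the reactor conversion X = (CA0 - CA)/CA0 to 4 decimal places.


X = (CA0 - CA) / CA0
X = (9.4 - 4.9) / 9.4
X = 4.5 / 9.4
X = 0.4787


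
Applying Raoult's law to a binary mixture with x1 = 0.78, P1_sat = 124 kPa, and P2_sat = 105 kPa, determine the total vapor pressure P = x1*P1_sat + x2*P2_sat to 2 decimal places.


P = x1*P1_sat + x2*P2_sat
x2 = 1 - x1 = 1 - 0.78 = 0.22
P = 0.78*124 + 0.22*105
P = 96.72 + 23.1
P = 119.82 kPa


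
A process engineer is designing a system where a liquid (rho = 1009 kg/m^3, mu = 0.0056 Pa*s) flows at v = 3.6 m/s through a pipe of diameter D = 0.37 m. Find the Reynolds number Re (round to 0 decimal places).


Re = rho * v * D / mu
Re = 1009 * 3.6 * 0.37 / 0.0056
Re = 1343.988 / 0.0056
Re = 239998


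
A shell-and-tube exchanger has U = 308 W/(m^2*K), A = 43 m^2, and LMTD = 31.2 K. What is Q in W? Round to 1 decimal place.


Q = U * A * LMTD
Q = 308 * 43 * 31.2
Q = 413212.8 W


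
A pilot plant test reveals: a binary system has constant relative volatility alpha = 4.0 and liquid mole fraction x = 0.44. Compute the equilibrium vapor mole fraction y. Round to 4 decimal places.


y = alpha*x / (1 + (alpha-1)*x)
y = 4.0*0.44 / (1 + (4.0-1)*0.44)
y = 1.76 / (1 + 1.32)
y = 1.76 / 2.32
y = 0.7586


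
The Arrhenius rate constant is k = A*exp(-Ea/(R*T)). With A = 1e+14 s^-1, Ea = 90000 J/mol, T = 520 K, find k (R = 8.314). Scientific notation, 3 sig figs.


k = A * exp(-Ea/(R*T))
k = 1e+14 * exp(-90000 / (8.314 * 520))
k = 1e+14 * exp(-20.817527)
k = 9.10e+04


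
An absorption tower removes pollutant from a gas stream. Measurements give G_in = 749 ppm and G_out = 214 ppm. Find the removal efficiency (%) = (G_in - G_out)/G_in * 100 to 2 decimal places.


Efficiency = (G_in - G_out) / G_in * 100%
Efficiency = (749 - 214) / 749 * 100
Efficiency = 535 / 749 * 100
Efficiency = 71.43%


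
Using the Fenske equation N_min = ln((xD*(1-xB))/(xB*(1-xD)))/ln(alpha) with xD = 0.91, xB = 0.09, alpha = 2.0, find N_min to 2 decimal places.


N_min = ln((xD*(1-xB))/(xB*(1-xD))) / ln(alpha)
Numerator inside ln: 0.8281 / 0.0081 = 102.234568
ln(102.234568) = 4.62727
ln(alpha) = ln(2.0) = 0.693147
N_min = 4.62727 / 0.693147 = 6.68


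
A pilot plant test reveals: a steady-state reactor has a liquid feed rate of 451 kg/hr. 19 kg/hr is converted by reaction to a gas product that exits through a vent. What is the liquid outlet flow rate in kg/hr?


Steady-state mass balance on the main outlet: F_out = F_in - F_removed
F_out = 451 - 19
F_out = 432 kg/hr


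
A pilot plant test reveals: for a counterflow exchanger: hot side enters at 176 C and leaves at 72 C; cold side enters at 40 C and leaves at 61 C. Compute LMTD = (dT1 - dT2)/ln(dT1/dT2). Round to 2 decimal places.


dT1 = Th_in - Tc_out = 176 - 61 = 115
dT2 = Th_out - Tc_in = 72 - 40 = 32
LMTD = (dT1 - dT2) / ln(dT1/dT2)
LMTD = (115 - 32) / ln(115/32)
LMTD = 64.88 K


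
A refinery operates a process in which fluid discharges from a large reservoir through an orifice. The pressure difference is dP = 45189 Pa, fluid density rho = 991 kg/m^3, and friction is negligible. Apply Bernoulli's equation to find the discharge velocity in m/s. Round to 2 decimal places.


v = sqrt(2*dP/rho)
v = sqrt(2*45189/991)
v = sqrt(91.198789)
v = 9.55 m/s


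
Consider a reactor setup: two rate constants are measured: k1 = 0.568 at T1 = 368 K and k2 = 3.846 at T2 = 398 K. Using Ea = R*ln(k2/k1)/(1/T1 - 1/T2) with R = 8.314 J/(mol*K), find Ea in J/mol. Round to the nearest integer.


Ea = R * ln(k2/k1) / (1/T1 - 1/T2)
ln(k2/k1) = ln(3.846/0.568) = 1.9126675
1/T1 - 1/T2 = 1/368 - 1/398 = 0.00020482849
Ea = 8.314 * 1.9126675 / 0.00020482849
Ea = 77635 J/mol


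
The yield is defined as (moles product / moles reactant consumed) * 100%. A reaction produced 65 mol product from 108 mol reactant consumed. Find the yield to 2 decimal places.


Yield = (moles product / moles consumed) * 100%
Yield = (65 / 108) * 100
Yield = 0.6019 * 100
Yield = 60.19%


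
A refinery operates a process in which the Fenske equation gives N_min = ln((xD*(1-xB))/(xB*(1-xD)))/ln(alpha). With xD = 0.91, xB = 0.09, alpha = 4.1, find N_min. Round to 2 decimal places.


N_min = ln((xD*(1-xB))/(xB*(1-xD))) / ln(alpha)
Numerator inside ln: 0.8281 / 0.0081 = 102.234568
ln(102.234568) = 4.62727
ln(alpha) = ln(4.1) = 1.410987
N_min = 4.62727 / 1.410987 = 3.28


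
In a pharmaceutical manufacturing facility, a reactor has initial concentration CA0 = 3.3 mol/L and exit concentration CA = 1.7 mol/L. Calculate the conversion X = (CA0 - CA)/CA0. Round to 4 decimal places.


X = (CA0 - CA) / CA0
X = (3.3 - 1.7) / 3.3
X = 1.6 / 3.3
X = 0.4848


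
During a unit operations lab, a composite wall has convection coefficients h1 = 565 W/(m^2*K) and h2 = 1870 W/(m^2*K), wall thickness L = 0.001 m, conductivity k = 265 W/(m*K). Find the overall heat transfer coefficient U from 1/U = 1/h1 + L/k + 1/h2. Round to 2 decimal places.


1/U = 1/h1 + L/k + 1/h2
1/U = 1/565 + 0.001/265 + 1/1870
1/U = 0.0017699115 + 3.7736e-06 + 0.0005347594
1/U = 0.0023084445
U = 433.19 W/(m^2*K)


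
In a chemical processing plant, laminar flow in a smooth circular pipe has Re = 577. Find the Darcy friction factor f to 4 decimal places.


f = 64 / Re
f = 64 / 577
f = 0.1109


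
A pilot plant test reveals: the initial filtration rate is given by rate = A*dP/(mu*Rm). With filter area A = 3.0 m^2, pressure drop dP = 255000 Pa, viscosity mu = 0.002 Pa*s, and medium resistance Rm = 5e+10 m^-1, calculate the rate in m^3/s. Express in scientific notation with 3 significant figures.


rate = A * dP / (mu * Rm)
rate = 3.0 * 255000 / (0.002 * 5e+10)
rate = 765000.0 / 1.000e+08
rate = 7.65e-03 m^3/s


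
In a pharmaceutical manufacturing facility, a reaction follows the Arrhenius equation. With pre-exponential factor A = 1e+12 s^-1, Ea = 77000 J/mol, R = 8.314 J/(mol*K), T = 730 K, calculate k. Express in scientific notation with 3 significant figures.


k = A * exp(-Ea/(R*T))
k = 1e+12 * exp(-77000 / (8.314 * 730))
k = 1e+12 * exp(-12.686968)
k = 3.09e+06


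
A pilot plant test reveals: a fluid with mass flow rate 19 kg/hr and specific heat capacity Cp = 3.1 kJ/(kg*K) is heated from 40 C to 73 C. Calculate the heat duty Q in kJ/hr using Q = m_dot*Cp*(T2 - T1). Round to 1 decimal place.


Q = m_dot * Cp * (T2 - T1)
Q = 19 * 3.1 * (73 - 40)
Q = 19 * 3.1 * 33
Q = 1943.7 kJ/hr


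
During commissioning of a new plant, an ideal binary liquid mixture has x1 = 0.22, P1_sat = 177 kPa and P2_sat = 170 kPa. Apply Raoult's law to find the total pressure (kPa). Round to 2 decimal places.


P = x1*P1_sat + x2*P2_sat
x2 = 1 - x1 = 1 - 0.22 = 0.78
P = 0.22*177 + 0.78*170
P = 38.94 + 132.6
P = 171.54 kPa


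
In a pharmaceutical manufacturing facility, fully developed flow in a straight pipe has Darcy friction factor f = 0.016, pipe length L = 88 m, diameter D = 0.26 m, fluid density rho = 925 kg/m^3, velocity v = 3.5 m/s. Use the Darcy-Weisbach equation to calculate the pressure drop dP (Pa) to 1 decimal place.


dP = f * (L/D) * (rho*v^2/2)
dP = 0.016 * (88/0.26) * (925*3.5^2/2)
L/D = 338.46153846
rho*v^2/2 = 925*12.25/2 = 5665.625
dP = 0.016 * 338.46153846 * 5665.625
dP = 30681.5 Pa


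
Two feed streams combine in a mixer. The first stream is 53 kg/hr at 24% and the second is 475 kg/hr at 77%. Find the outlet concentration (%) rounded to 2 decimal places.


Mass balance on solute: F1*x1 + F2*x2 = F3*x3
F3 = F1 + F2 = 53 + 475 = 528 kg/hr
x3 = (F1*x1 + F2*x2)/F3
x3 = (53*0.24 + 475*0.77) / 528
x3 = 71.68%


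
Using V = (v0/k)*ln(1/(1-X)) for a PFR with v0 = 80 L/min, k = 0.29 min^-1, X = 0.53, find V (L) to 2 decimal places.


V = (v0/k) * ln(1/(1-X))
V = (80/0.29) * ln(1/(1-0.53))
V = 275.862069 * ln(2.12766)
V = 275.862069 * 0.755023
V = 208.28 L


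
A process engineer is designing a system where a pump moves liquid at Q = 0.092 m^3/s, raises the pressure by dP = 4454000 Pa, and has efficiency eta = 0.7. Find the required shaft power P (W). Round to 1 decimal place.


P = Q * dP / eta
P = 0.092 * 4454000 / 0.7
P = 409768.0 / 0.7
P = 585382.9 W


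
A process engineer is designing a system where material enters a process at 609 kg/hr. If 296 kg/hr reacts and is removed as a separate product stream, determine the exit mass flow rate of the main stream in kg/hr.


Steady-state mass balance on the main outlet: F_out = F_in - F_removed
F_out = 609 - 296
F_out = 313 kg/hr


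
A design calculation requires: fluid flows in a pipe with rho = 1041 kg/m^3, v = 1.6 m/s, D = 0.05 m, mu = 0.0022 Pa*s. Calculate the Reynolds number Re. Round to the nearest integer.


Re = rho * v * D / mu
Re = 1041 * 1.6 * 0.05 / 0.0022
Re = 83.28 / 0.0022
Re = 37855
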